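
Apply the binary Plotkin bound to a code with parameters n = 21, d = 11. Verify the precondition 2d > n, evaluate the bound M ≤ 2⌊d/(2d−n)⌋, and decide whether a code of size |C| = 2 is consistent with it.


Plotkin bound M ≤ 22; given |C| = 2 ≤ bound (satisfied).

Check applicability: 2d = 22, n = 21.
2d − n = 1 > 0, so Plotkin applies.
Compute d/(2d−n) = 11/1 ≈ 11.0000.
⌊d/(2d−n)⌋ = 11.
Plotkin bound: M ≤ 2·11 = 22.
Given |C| = 2, check: satisfied.
This |C| is below the Plotkin bound.


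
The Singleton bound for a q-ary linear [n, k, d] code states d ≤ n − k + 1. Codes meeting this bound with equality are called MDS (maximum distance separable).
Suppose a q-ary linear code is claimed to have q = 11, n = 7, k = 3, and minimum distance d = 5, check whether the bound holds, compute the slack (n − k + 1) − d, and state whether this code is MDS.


Singleton RHS = n − k + 1 = 5, slack = 0, bound satisfied, MDS.

Singleton bound: d ≤ n − k + 1.
Here n = 7, k = 3, so n − k + 1 = 5.
Given d = 5, check d ≤ 5: YES.
Slack = (n − k + 1) − d = 0.
The code is MDS (slack = 0).
Description: the claimed parameters are [7, 3, 5]_11; such a code would be MDS (meets Singleton bound).


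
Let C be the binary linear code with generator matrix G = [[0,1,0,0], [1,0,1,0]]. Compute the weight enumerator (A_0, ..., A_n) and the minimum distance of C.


Weight distribution: A_0 = 1, A_1 = 1, A_2 = 1, A_3 = 1. Minimum distance d = 1.

Enumerate all 2^2 = 4 messages m ∈ F_2^2.
For each, compute codeword c = mG in F_2^4, then tally its weight.
  m = 00 → c = 0000, weight = 0.
  m = 10 → c = 0100, weight = 1.
  m = 01 → c = 1010, weight = 2.
  m = 11 → c = 1110, weight = 3.
Tally weights:
  weight 0: 1 codewords.
  weight 1: 1 codewords.
  weight 2: 1 codewords.
  weight 3: 1 codewords.
Minimum distance d = smallest w > 0 with A_w > 0 = 1.
Sanity: Σ A_w = 4 = 2^2 = 4 ✓.


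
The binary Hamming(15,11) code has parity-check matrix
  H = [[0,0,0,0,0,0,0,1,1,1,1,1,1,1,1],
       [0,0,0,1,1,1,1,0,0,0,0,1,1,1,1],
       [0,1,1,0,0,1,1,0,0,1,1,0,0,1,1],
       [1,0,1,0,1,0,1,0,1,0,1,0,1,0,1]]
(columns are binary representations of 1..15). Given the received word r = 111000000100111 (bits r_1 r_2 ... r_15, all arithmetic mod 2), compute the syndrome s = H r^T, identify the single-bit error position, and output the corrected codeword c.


s = (0, 1, 1, 0)^T, error position = 6, corrected codeword c = 111001000100111

Compute s = H r^T mod 2 one row at a time:
  s_1 = 0 + 0 + 1 + 0 + 0 + 1 + 1 + 1 = 4 ≡ 0 (mod 2).
  s_2 = 0 + 0 + 0 + 0 + 0 + 1 + 1 + 1 = 3 ≡ 1 (mod 2).
  s_3 = 1 + 1 + 0 + 0 + 1 + 0 + 1 + 1 = 5 ≡ 1 (mod 2).
  s_4 = 1 + 1 + 0 + 0 + 0 + 0 + 1 + 1 = 4 ≡ 0 (mod 2).
s = (0, 1, 1, 0)^T — this equals column 6 of H (binary 0110), so error is at position 6.
Correct: flip bit 6 of r = 111000000100111 to get c = 111001000100111.


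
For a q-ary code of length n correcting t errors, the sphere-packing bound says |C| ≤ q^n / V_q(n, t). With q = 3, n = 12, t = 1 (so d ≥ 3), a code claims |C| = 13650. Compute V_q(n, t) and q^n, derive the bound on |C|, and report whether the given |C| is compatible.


V_q(n, t) = 25, q^n = 531441, Hamming bound = 21257, |C| = 13650 ≤ bound (satisfied).

Step 1: Compute V_q(n, t) = Σ_{j=0}^1 C(n, j) (q−1)^j.
  j = 0: C(12,0)·(2)^0 = 1·1 = 1.
  j = 1: C(12,1)·(2)^1 = 12·2 = 24.
  V_q(n, t) = 1 + 24 = 25.
Step 2: q^n = 3^12 = 531441.
Step 3: Hamming bound ⌊q^n / V_q(n,t)⌋ = ⌊531441/25⌋ = 21257.
Step 4: Compare |C| = 13650 to 21257: satisfied.
The claimed |C| lies below the Hamming bound.


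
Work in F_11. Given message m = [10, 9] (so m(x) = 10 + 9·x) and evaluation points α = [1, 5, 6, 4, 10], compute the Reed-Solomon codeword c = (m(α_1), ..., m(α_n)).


c = [8, 0, 9, 2, 1]

Message polynomial: m(x) = 10 + 9·x (mod 11).
For each evaluation point α_i, compute m(α_i) mod 11:
  α_1 = 1: Horner steps 9 → 8, so m(1) = 8.
  α_2 = 5: Horner steps 9 → 0, so m(5) = 0.
  α_3 = 6: Horner steps 9 → 9, so m(6) = 9.
  α_4 = 4: Horner steps 9 → 2, so m(4) = 2.
  α_5 = 10: Horner steps 9 → 1, so m(10) = 1.
Codeword c = [8, 0, 9, 2, 1] ∈ F_11^5.


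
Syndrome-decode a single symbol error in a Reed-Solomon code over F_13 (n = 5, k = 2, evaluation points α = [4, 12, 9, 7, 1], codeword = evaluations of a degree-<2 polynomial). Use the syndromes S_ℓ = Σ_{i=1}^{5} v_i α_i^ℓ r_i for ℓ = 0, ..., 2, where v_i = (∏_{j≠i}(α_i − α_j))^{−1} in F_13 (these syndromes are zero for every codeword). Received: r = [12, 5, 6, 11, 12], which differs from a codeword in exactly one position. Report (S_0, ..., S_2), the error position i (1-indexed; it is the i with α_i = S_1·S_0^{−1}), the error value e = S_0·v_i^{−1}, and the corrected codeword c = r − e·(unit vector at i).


S = (7, 7, 7), error at position 5, error magnitude e = 12, c = [12, 5, 6, 11, 0].

Step 1: column multipliers v_i = (∏_{j≠i}(α_i − α_j))^{−1} mod 13.
  i = 1 (α = 4): (4−12)(4−9)(4−7)(4−1) = (−8)·(−5)·(−3)·3 = −360 ≡ 4, so v_1 = 4^{−1} = 10 (mod 13).
  i = 2 (α = 12): (12−4)(12−9)(12−7)(12−1) = 8·3·5·11 = 1320 ≡ 7, so v_2 = 7^{−1} = 2 (mod 13).
  i = 3 (α = 9): (9−4)(9−12)(9−7)(9−1) = 5·(−3)·2·8 = −240 ≡ 7, so v_3 = 7^{−1} = 2 (mod 13).
  i = 4 (α = 7): (7−4)(7−12)(7−9)(7−1) = 3·(−5)·(−2)·6 = 180 ≡ 11, so v_4 = 11^{−1} = 6 (mod 13).
  i = 5 (α = 1): (1−4)(1−12)(1−9)(1−7) = (−3)·(−11)·(−8)·(−6) = 1584 ≡ 11, so v_5 = 11^{−1} = 6 (mod 13).
  v = [10, 2, 2, 6, 6].
Step 2: syndromes of r = [12, 5, 6, 11, 12] (all sums mod 13).
  S_0 = Σ v_i r_i = 10·12 + 2·5 + 2·6 + 6·11 + 6·12 = 280 ≡ 7.
  S_1 = Σ v_i α_i r_i = 10·4·12 + 2·12·5 + 2·9·6 + 6·7·11 + 6·1·12 = 1242 ≡ 7.
  α_i^2 mod 13 = [3, 1, 3, 10, 1].
  S_2 = Σ v_i α_i^2 r_i = 10·3·12 + 2·1·5 + 2·3·6 + 6·10·11 + 6·1·12 = 1138 ≡ 7.
  S = (7, 7, 7) ≠ 0, so r is not a codeword (an error is present).
Step 3: locate the error. For a single error e at position i, S_ℓ = v_i·e·α_i^ℓ, so α_err = S_1/S_0.
  S_0^{−1} = 7^{−1} = 2 (mod 13), so α_err = 7·2 = 14 ≡ 1 = α_5. Error position i = 5.
  Consistency check: S_2/S_1 = 7·2 = 14 ≡ 1 = α_err ✓ (single-error assumption holds).
Step 4: error magnitude e = S_0/v_5 = S_0·∏_{j≠5}(α_5 − α_j) = 7·11 = 77 ≡ 12 (mod 13).
Step 5: correct position 5: c_5 = r_5 − e = 12 − 12 ≡ 0 (mod 13). Hence c = [12, 5, 6, 11, 0].
  Check: interpolating c through the α_i gives m(x) = 9 + 4·x (degree < 2) with m(α_i) = c_i for every i, so c is indeed a codeword.


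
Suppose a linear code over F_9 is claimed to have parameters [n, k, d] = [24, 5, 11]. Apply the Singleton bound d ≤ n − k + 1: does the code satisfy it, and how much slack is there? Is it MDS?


Singleton RHS = n − k + 1 = 20, slack = 9, bound satisfied, not MDS.

Singleton bound: d ≤ n − k + 1.
Here n = 24, k = 5, so n − k + 1 = 20.
Given d = 11, check d ≤ 20: YES.
Slack = (n − k + 1) − d = 9.
The code is NOT MDS (slack = 9 > 0).
Description: the claimed parameters are [24, 5, 11]_9; such a code would be non-MDS.


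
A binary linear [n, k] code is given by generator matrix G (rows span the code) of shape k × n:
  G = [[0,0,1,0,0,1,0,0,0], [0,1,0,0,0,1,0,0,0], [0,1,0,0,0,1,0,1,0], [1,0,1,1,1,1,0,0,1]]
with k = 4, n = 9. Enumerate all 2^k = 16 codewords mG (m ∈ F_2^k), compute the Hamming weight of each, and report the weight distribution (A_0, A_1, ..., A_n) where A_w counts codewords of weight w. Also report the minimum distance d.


Weight distribution: A_0 = 1, A_1 = 1, A_2 = 3, A_3 = 3, A_4 = 1, A_5 = 1, A_6 = 3, A_7 = 3. Minimum distance d = 1.

Enumerate all 2^4 = 16 messages m ∈ F_2^4.
For each, compute codeword c = mG in F_2^9, then tally its weight.
  m = 0000 → c = 000000000, weight = 0.
  m = 1000 → c = 001001000, weight = 2.
  m = 0100 → c = 010001000, weight = 2.
  m = 1100 → c = 011000000, weight = 2.
  m = 0010 → c = 010001010, weight = 3.
  m = 1010 → c = 011000010, weight = 3.
  m = 0110 → c = 000000010, weight = 1.
  m = 1110 → c = 001001010, weight = 3.
  m = 0001 → c = 101111001, weight = 6.
  m = 1001 → c = 100110001, weight = 4.
  m = 0101 → c = 111110001, weight = 6.
  m = 1101 → c = 110111001, weight = 6.
  m = 0011 → c = 111110011, weight = 7.
  m = 1011 → c = 110111011, weight = 7.
  m = 0111 → c = 101111011, weight = 7.
  m = 1111 → c = 100110011, weight = 5.
Tally weights:
  weight 0: 1 codewords.
  weight 1: 1 codewords.
  weight 2: 3 codewords.
  weight 3: 3 codewords.
  weight 4: 1 codewords.
  weight 5: 1 codewords.
  weight 6: 3 codewords.
  weight 7: 3 codewords.
Minimum distance d = smallest w > 0 with A_w > 0 = 1.
Sanity: Σ A_w = 16 = 2^4 = 16 ✓.


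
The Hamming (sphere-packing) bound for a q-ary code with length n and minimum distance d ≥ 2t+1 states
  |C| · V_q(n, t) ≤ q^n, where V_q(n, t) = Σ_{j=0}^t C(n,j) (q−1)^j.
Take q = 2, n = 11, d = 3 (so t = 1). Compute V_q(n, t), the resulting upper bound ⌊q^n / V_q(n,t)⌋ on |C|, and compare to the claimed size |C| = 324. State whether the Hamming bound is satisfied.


V_q(n, t) = 12, q^n = 2048, Hamming bound = 170, |C| = 324 > bound (violated).

Step 1: Compute V_q(n, t) = Σ_{j=0}^1 C(n, j) (q−1)^j.
  j = 0: C(11,0)·(1)^0 = 1·1 = 1.
  j = 1: C(11,1)·(1)^1 = 11·1 = 11.
  V_q(n, t) = 1 + 11 = 12.
Step 2: q^n = 2^11 = 2048.
Step 3: Hamming bound ⌊q^n / V_q(n,t)⌋ = ⌊2048/12⌋ = 170.
Step 4: Compare |C| = 324 to 170: violated.
The claimed |C| lies above the Hamming bound, so no 2-ary code of length 11 with d ≥ 3 can have 324 codewords.


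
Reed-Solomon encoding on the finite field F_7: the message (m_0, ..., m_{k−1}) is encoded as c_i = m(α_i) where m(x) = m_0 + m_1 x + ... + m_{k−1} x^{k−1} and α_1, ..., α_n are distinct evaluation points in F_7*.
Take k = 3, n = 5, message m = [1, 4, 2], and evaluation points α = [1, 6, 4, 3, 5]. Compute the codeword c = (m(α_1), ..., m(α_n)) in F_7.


c = [0, 6, 0, 3, 1]

Message polynomial: m(x) = 1 + 4·x + 2·x^2 (mod 7).
For each evaluation point α_i, compute m(α_i) mod 7:
  α_1 = 1: Horner steps 2 → 6 → 0, so m(1) = 0.
  α_2 = 6: Horner steps 2 → 2 → 6, so m(6) = 6.
  α_3 = 4: Horner steps 2 → 5 → 0, so m(4) = 0.
  α_4 = 3: Horner steps 2 → 3 → 3, so m(3) = 3.
  α_5 = 5: Horner steps 2 → 0 → 1, so m(5) = 1.
Codeword c = [0, 6, 0, 3, 1] ∈ F_7^5.


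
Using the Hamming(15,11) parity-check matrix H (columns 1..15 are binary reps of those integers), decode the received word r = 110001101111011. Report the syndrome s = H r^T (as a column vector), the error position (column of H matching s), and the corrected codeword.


s = (0, 1, 1, 1)^T, error position = 7, corrected codeword c = 110001001111011

Compute s = H r^T mod 2 one row at a time:
  s_1 = 0 + 1 + 1 + 1 + 1 + 0 + 1 + 1 = 6 ≡ 0 (mod 2).
  s_2 = 0 + 0 + 1 + 1 + 1 + 0 + 1 + 1 = 5 ≡ 1 (mod 2).
  s_3 = 1 + 0 + 1 + 1 + 1 + 1 + 1 + 1 = 7 ≡ 1 (mod 2).
  s_4 = 1 + 0 + 0 + 1 + 1 + 1 + 0 + 1 = 5 ≡ 1 (mod 2).
s = (0, 1, 1, 1)^T — this equals column 7 of H (binary 0111), so error is at position 7.
Correct: flip bit 7 of r = 110001101111011 to get c = 110001001111011.


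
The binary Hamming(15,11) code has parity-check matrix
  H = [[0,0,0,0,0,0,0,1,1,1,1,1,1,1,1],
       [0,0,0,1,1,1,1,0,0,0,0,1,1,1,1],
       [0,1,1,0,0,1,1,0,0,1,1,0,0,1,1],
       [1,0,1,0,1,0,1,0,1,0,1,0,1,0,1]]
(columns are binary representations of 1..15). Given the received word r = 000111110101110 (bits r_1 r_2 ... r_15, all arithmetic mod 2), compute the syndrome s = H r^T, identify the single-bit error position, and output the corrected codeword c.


s = (1, 1, 0, 1)^T, error position = 13, corrected codeword c = 000111110101010

Compute s = H r^T mod 2 one row at a time:
  s_1 = 1 + 0 + 1 + 0 + 1 + 1 + 1 + 0 = 5 ≡ 1 (mod 2).
  s_2 = 1 + 1 + 1 + 1 + 1 + 1 + 1 + 0 = 7 ≡ 1 (mod 2).
  s_3 = 0 + 0 + 1 + 1 + 1 + 0 + 1 + 0 = 4 ≡ 0 (mod 2).
  s_4 = 0 + 0 + 1 + 1 + 0 + 0 + 1 + 0 = 3 ≡ 1 (mod 2).
s = (1, 1, 0, 1)^T — this equals column 13 of H (binary 1101), so error is at position 13.
Correct: flip bit 13 of r = 000111110101110 to get c = 000111110101010.


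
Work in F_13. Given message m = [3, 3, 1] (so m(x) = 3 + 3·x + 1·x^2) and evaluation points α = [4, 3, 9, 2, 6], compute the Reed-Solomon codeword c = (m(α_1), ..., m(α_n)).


c = [5, 8, 7, 0, 5]

Message polynomial: m(x) = 3 + 3·x + 1·x^2 (mod 13).
For each evaluation point α_i, compute m(α_i) mod 13:
  α_1 = 4: Horner steps 1 → 7 → 5, so m(4) = 5.
  α_2 = 3: Horner steps 1 → 6 → 8, so m(3) = 8.
  α_3 = 9: Horner steps 1 → 12 → 7, so m(9) = 7.
  α_4 = 2: Horner steps 1 → 5 → 0, so m(2) = 0.
  α_5 = 6: Horner steps 1 → 9 → 5, so m(6) = 5.
Codeword c = [5, 8, 7, 0, 5] ∈ F_13^5.


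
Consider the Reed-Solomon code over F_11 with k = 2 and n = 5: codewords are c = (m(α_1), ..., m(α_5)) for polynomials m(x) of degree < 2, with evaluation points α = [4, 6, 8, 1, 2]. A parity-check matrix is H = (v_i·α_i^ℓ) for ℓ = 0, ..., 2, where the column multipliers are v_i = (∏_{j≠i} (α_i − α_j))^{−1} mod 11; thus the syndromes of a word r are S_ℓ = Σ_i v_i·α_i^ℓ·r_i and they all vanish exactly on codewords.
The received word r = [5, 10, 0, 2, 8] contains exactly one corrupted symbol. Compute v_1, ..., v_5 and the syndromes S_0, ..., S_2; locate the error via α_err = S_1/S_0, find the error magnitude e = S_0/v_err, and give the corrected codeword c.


S = (10, 7, 6), error at position 1, error magnitude e = 7, c = [9, 10, 0, 2, 8].

Step 1: column multipliers v_i = (∏_{j≠i}(α_i − α_j))^{−1} mod 11.
  i = 1 (α = 4): (4−6)(4−8)(4−1)(4−2) = (−2)·(−4)·3·2 = 48 ≡ 4, so v_1 = 4^{−1} = 3 (mod 11).
  i = 2 (α = 6): (6−4)(6−8)(6−1)(6−2) = 2·(−2)·5·4 = −80 ≡ 8, so v_2 = 8^{−1} = 7 (mod 11).
  i = 3 (α = 8): (8−4)(8−6)(8−1)(8−2) = 4·2·7·6 = 336 ≡ 6, so v_3 = 6^{−1} = 2 (mod 11).
  i = 4 (α = 1): (1−4)(1−6)(1−8)(1−2) = (−3)·(−5)·(−7)·(−1) = 105 ≡ 6, so v_4 = 6^{−1} = 2 (mod 11).
  i = 5 (α = 2): (2−4)(2−6)(2−8)(2−1) = (−2)·(−4)·(−6)·1 = −48 ≡ 7, so v_5 = 7^{−1} = 8 (mod 11).
  v = [3, 7, 2, 2, 8].
Step 2: syndromes of r = [5, 10, 0, 2, 8] (all sums mod 11).
  S_0 = Σ v_i r_i = 3·5 + 7·10 + 2·0 + 2·2 + 8·8 = 153 ≡ 10.
  S_1 = Σ v_i α_i r_i = 3·4·5 + 7·6·10 + 2·8·0 + 2·1·2 + 8·2·8 = 612 ≡ 7.
  α_i^2 mod 11 = [5, 3, 9, 1, 4].
  S_2 = Σ v_i α_i^2 r_i = 3·5·5 + 7·3·10 + 2·9·0 + 2·1·2 + 8·4·8 = 545 ≡ 6.
  S = (10, 7, 6) ≠ 0, so r is not a codeword (an error is present).
Step 3: locate the error. For a single error e at position i, S_ℓ = v_i·e·α_i^ℓ, so α_err = S_1/S_0.
  S_0^{−1} = 10^{−1} = 10 (mod 11), so α_err = 7·10 = 70 ≡ 4 = α_1. Error position i = 1.
  Consistency check: S_2/S_1 = 6·8 = 48 ≡ 4 = α_err ✓ (single-error assumption holds).
Step 4: error magnitude e = S_0/v_1 = S_0·∏_{j≠1}(α_1 − α_j) = 10·4 = 40 ≡ 7 (mod 11).
Step 5: correct position 1: c_1 = r_1 − e = 5 − 7 ≡ 9 (mod 11). Hence c = [9, 10, 0, 2, 8].
  Check: interpolating c through the α_i gives m(x) = 7 + 6·x (degree < 2) with m(α_i) = c_i for every i, so c is indeed a codeword.


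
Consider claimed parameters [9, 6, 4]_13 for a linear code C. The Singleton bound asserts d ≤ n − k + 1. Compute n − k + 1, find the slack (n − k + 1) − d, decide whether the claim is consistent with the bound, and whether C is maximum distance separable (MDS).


Singleton RHS = n − k + 1 = 4, slack = 0, bound satisfied, MDS.

Singleton bound: d ≤ n − k + 1.
Here n = 9, k = 6, so n − k + 1 = 4.
Given d = 4, check d ≤ 4: YES.
Slack = (n − k + 1) − d = 0.
The code is MDS (slack = 0).
Description: the claimed parameters are [9, 6, 4]_13; such a code would be MDS (meets Singleton bound).


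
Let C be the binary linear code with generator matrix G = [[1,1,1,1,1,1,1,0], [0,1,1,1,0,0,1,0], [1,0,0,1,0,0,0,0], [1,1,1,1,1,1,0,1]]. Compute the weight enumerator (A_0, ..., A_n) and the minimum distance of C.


Weight distribution: A_0 = 1, A_2 = 2, A_3 = 2, A_4 = 5, A_5 = 4, A_7 = 2. Minimum distance d = 2.

Enumerate all 2^4 = 16 messages m ∈ F_2^4.
For each, compute codeword c = mG in F_2^8, then tally its weight.
  m = 0000 → c = 00000000, weight = 0.
  m = 1000 → c = 11111110, weight = 7.
  m = 0100 → c = 01110010, weight = 4.
  m = 1100 → c = 10001100, weight = 3.
  m = 0010 → c = 10010000, weight = 2.
  m = 1010 → c = 01101110, weight = 5.
  m = 0110 → c = 11100010, weight = 4.
  m = 1110 → c = 00011100, weight = 3.
  m = 0001 → c = 11111101, weight = 7.
  m = 1001 → c = 00000011, weight = 2.
  m = 0101 → c = 10001111, weight = 5.
  m = 1101 → c = 01110001, weight = 4.
  m = 0011 → c = 01101101, weight = 5.
  m = 1011 → c = 10010011, weight = 4.
  m = 0111 → c = 00011111, weight = 5.
  m = 1111 → c = 11100001, weight = 4.
Tally weights:
  weight 0: 1 codewords.
  weight 2: 2 codewords.
  weight 3: 2 codewords.
  weight 4: 5 codewords.
  weight 5: 4 codewords.
  weight 7: 2 codewords.
Minimum distance d = smallest w > 0 with A_w > 0 = 2.
Sanity: Σ A_w = 16 = 2^4 = 16 ✓.


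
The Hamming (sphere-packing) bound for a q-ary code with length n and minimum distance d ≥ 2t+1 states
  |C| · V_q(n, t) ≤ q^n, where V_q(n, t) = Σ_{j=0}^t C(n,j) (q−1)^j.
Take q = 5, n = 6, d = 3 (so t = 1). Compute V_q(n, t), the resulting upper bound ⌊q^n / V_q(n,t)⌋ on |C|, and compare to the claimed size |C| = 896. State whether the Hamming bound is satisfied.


V_q(n, t) = 25, q^n = 15625, Hamming bound = 625, |C| = 896 > bound (violated).

Step 1: Compute V_q(n, t) = Σ_{j=0}^1 C(n, j) (q−1)^j.
  j = 0: C(6,0)·(4)^0 = 1·1 = 1.
  j = 1: C(6,1)·(4)^1 = 6·4 = 24.
  V_q(n, t) = 1 + 24 = 25.
Step 2: q^n = 5^6 = 15625.
Step 3: Hamming bound ⌊q^n / V_q(n,t)⌋ = ⌊15625/25⌋ = 625.
Step 4: Compare |C| = 896 to 625: violated.
The claimed |C| lies above the Hamming bound, so no 5-ary code of length 6 with d ≥ 3 can have 896 codewords.


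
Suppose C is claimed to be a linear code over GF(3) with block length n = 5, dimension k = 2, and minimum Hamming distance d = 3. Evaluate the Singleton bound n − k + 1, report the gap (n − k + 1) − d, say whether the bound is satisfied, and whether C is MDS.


Singleton RHS = n − k + 1 = 4, slack = 1, bound satisfied, not MDS.

Singleton bound: d ≤ n − k + 1.
Here n = 5, k = 2, so n − k + 1 = 4.
Given d = 3, check d ≤ 4: YES.
Slack = (n − k + 1) − d = 1.
The code is NOT MDS (slack = 1 > 0).
Description: the claimed parameters are [5, 2, 3]_3; such a code would be non-MDS.


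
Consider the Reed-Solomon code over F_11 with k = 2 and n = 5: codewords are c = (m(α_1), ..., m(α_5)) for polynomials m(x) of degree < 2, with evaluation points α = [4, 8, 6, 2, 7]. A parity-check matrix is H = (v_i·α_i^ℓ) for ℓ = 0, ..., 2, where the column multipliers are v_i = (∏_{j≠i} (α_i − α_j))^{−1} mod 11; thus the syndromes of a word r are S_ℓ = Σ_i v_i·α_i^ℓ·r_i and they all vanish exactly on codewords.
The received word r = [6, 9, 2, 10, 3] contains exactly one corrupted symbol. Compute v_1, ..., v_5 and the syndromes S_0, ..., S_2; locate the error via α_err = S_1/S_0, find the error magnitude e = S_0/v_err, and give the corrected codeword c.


S = (2, 3, 10), error at position 5, error magnitude e = 3, c = [6, 9, 2, 10, 0].

Step 1: column multipliers v_i = (∏_{j≠i}(α_i − α_j))^{−1} mod 11.
  i = 1 (α = 4): (4−8)(4−6)(4−2)(4−7) = (−4)·(−2)·2·(−3) = −48 ≡ 7, so v_1 = 7^{−1} = 8 (mod 11).
  i = 2 (α = 8): (8−4)(8−6)(8−2)(8−7) = 4·2·6·1 = 48 ≡ 4, so v_2 = 4^{−1} = 3 (mod 11).
  i = 3 (α = 6): (6−4)(6−8)(6−2)(6−7) = 2·(−2)·4·(−1) = 16 ≡ 5, so v_3 = 5^{−1} = 9 (mod 11).
  i = 4 (α = 2): (2−4)(2−8)(2−6)(2−7) = (−2)·(−6)·(−4)·(−5) = 240 ≡ 9, so v_4 = 9^{−1} = 5 (mod 11).
  i = 5 (α = 7): (7−4)(7−8)(7−6)(7−2) = 3·(−1)·1·5 = −15 ≡ 7, so v_5 = 7^{−1} = 8 (mod 11).
  v = [8, 3, 9, 5, 8].
Step 2: syndromes of r = [6, 9, 2, 10, 3] (all sums mod 11).
  S_0 = Σ v_i r_i = 8·6 + 3·9 + 9·2 + 5·10 + 8·3 = 167 ≡ 2.
  S_1 = Σ v_i α_i r_i = 8·4·6 + 3·8·9 + 9·6·2 + 5·2·10 + 8·7·3 = 784 ≡ 3.
  α_i^2 mod 11 = [5, 9, 3, 4, 5].
  S_2 = Σ v_i α_i^2 r_i = 8·5·6 + 3·9·9 + 9·3·2 + 5·4·10 + 8·5·3 = 857 ≡ 10.
  S = (2, 3, 10) ≠ 0, so r is not a codeword (an error is present).
Step 3: locate the error. For a single error e at position i, S_ℓ = v_i·e·α_i^ℓ, so α_err = S_1/S_0.
  S_0^{−1} = 2^{−1} = 6 (mod 11), so α_err = 3·6 = 18 ≡ 7 = α_5. Error position i = 5.
  Consistency check: S_2/S_1 = 10·4 = 40 ≡ 7 = α_err ✓ (single-error assumption holds).
Step 4: error magnitude e = S_0/v_5 = S_0·∏_{j≠5}(α_5 − α_j) = 2·7 = 14 ≡ 3 (mod 11).
Step 5: correct position 5: c_5 = r_5 − e = 3 − 3 ≡ 0 (mod 11). Hence c = [6, 9, 2, 10, 0].
  Check: interpolating c through the α_i gives m(x) = 3 + 9·x (degree < 2) with m(α_i) = c_i for every i, so c is indeed a codeword.


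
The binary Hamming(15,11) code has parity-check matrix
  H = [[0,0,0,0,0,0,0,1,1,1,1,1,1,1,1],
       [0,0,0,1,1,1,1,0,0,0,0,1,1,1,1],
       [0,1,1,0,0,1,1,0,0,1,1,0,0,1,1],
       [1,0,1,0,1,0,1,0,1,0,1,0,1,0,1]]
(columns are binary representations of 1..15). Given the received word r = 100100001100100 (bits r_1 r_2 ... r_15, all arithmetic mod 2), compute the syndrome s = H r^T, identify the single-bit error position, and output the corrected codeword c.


s = (1, 0, 1, 1)^T, error position = 11, corrected codeword c = 100100001110100

Compute s = H r^T mod 2 one row at a time:
  s_1 = 0 + 1 + 1 + 0 + 0 + 1 + 0 + 0 = 3 ≡ 1 (mod 2).
  s_2 = 1 + 0 + 0 + 0 + 0 + 1 + 0 + 0 = 2 ≡ 0 (mod 2).
  s_3 = 0 + 0 + 0 + 0 + 1 + 0 + 0 + 0 = 1 ≡ 1 (mod 2).
  s_4 = 1 + 0 + 0 + 0 + 1 + 0 + 1 + 0 = 3 ≡ 1 (mod 2).
s = (1, 0, 1, 1)^T — this equals column 11 of H (binary 1011), so error is at position 11.
Correct: flip bit 11 of r = 100100001100100 to get c = 100100001110100.


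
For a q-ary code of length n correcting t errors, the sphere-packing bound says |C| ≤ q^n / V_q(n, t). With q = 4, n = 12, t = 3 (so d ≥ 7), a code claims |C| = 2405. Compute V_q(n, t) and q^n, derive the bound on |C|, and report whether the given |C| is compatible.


V_q(n, t) = 6571, q^n = 16777216, Hamming bound = 2553, |C| = 2405 ≤ bound (satisfied).

Step 1: Compute V_q(n, t) = Σ_{j=0}^3 C(n, j) (q−1)^j.
  j = 0: C(12,0)·(3)^0 = 1·1 = 1.
  j = 1: C(12,1)·(3)^1 = 12·3 = 36.
  j = 2: C(12,2)·(3)^2 = 66·9 = 594.
  j = 3: C(12,3)·(3)^3 = 220·27 = 5940.
  V_q(n, t) = 1 + 36 + 594 + 5940 = 6571.
Step 2: q^n = 4^12 = 16777216.
Step 3: Hamming bound ⌊q^n / V_q(n,t)⌋ = ⌊16777216/6571⌋ = 2553.
Step 4: Compare |C| = 2405 to 2553: satisfied.
The claimed |C| lies below the Hamming bound.


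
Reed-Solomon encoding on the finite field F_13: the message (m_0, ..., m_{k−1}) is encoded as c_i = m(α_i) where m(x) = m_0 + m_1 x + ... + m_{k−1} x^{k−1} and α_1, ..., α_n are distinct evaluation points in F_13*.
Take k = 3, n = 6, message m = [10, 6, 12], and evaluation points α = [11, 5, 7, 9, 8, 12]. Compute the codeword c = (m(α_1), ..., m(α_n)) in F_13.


c = [7, 2, 3, 9, 7, 3]

Message polynomial: m(x) = 10 + 6·x + 12·x^2 (mod 13).
For each evaluation point α_i, compute m(α_i) mod 13:
  α_1 = 11: Horner steps 12 → 8 → 7, so m(11) = 7.
  α_2 = 5: Horner steps 12 → 1 → 2, so m(5) = 2.
  α_3 = 7: Horner steps 12 → 12 → 3, so m(7) = 3.
  α_4 = 9: Horner steps 12 → 10 → 9, so m(9) = 9.
  α_5 = 8: Horner steps 12 → 11 → 7, so m(8) = 7.
  α_6 = 12: Horner steps 12 → 7 → 3, so m(12) = 3.
Codeword c = [7, 2, 3, 9, 7, 3] ∈ F_13^6.


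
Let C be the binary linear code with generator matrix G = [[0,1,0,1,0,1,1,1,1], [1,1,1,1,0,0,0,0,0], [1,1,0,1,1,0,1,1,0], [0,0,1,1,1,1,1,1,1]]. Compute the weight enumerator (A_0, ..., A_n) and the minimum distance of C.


Weight distribution: A_0 = 1, A_3 = 4, A_4 = 3, A_5 = 2, A_6 = 4, A_7 = 2. Minimum distance d = 3.

Enumerate all 2^4 = 16 messages m ∈ F_2^4.
For each, compute codeword c = mG in F_2^9, then tally its weight.
  m = 0000 → c = 000000000, weight = 0.
  m = 1000 → c = 010101111, weight = 6.
  m = 0100 → c = 111100000, weight = 4.
  m = 1100 → c = 101001111, weight = 6.
  m = 0010 → c = 110110110, weight = 6.
  m = 1010 → c = 100011001, weight = 4.
  m = 0110 → c = 001010110, weight = 4.
  m = 1110 → c = 011111001, weight = 6.
  m = 0001 → c = 001111111, weight = 7.
  m = 1001 → c = 011010000, weight = 3.
  m = 0101 → c = 110011111, weight = 7.
  m = 1101 → c = 100110000, weight = 3.
  m = 0011 → c = 111001001, weight = 5.
  m = 1011 → c = 101100110, weight = 5.
  m = 0111 → c = 000101001, weight = 3.
  m = 1111 → c = 010000110, weight = 3.
Tally weights:
  weight 0: 1 codewords.
  weight 3: 4 codewords.
  weight 4: 3 codewords.
  weight 5: 2 codewords.
  weight 6: 4 codewords.
  weight 7: 2 codewords.
Minimum distance d = smallest w > 0 with A_w > 0 = 3.
Sanity: Σ A_w = 16 = 2^4 = 16 ✓.


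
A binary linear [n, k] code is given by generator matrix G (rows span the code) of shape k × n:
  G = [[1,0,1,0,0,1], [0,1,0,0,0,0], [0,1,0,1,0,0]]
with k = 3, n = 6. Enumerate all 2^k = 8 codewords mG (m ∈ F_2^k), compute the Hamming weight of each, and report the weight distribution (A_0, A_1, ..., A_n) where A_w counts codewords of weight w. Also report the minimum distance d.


Weight distribution: A_0 = 1, A_1 = 2, A_2 = 1, A_3 = 1, A_4 = 2, A_5 = 1. Minimum distance d = 1.

Enumerate all 2^3 = 8 messages m ∈ F_2^3.
For each, compute codeword c = mG in F_2^6, then tally its weight.
  m = 000 → c = 000000, weight = 0.
  m = 100 → c = 101001, weight = 3.
  m = 010 → c = 010000, weight = 1.
  m = 110 → c = 111001, weight = 4.
  m = 001 → c = 010100, weight = 2.
  m = 101 → c = 111101, weight = 5.
  m = 011 → c = 000100, weight = 1.
  m = 111 → c = 101101, weight = 4.
Tally weights:
  weight 0: 1 codewords.
  weight 1: 2 codewords.
  weight 2: 1 codewords.
  weight 3: 1 codewords.
  weight 4: 2 codewords.
  weight 5: 1 codewords.
Minimum distance d = smallest w > 0 with A_w > 0 = 1.
Sanity: Σ A_w = 8 = 2^3 = 8 ✓.


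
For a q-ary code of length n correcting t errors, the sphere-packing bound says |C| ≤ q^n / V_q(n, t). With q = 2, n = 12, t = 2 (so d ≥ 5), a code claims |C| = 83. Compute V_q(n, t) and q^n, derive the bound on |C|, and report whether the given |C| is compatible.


V_q(n, t) = 79, q^n = 4096, Hamming bound = 51, |C| = 83 > bound (violated).

Step 1: Compute V_q(n, t) = Σ_{j=0}^2 C(n, j) (q−1)^j.
  j = 0: C(12,0)·(1)^0 = 1·1 = 1.
  j = 1: C(12,1)·(1)^1 = 12·1 = 12.
  j = 2: C(12,2)·(1)^2 = 66·1 = 66.
  V_q(n, t) = 1 + 12 + 66 = 79.
Step 2: q^n = 2^12 = 4096.
Step 3: Hamming bound ⌊q^n / V_q(n,t)⌋ = ⌊4096/79⌋ = 51.
Step 4: Compare |C| = 83 to 51: violated.
The claimed |C| lies above the Hamming bound, so no 2-ary code of length 12 with d ≥ 5 can have 83 codewords.


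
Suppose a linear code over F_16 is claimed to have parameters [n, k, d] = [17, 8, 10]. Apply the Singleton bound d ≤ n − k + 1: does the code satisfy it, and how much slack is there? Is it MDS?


Singleton RHS = n − k + 1 = 10, slack = 0, bound satisfied, MDS.

Singleton bound: d ≤ n − k + 1.
Here n = 17, k = 8, so n − k + 1 = 10.
Given d = 10, check d ≤ 10: YES.
Slack = (n − k + 1) − d = 0.
The code is MDS (slack = 0).
Description: the claimed parameters are [17, 8, 10]_16; such a code would be MDS (meets Singleton bound).


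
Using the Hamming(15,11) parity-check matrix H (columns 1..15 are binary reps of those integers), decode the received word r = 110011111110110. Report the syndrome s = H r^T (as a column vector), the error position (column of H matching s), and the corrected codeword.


s = (0, 1, 0, 0)^T, error position = 4, corrected codeword c = 110111111110110

Compute s = H r^T mod 2 one row at a time:
  s_1 = 1 + 1 + 1 + 1 + 0 + 1 + 1 + 0 = 6 ≡ 0 (mod 2).
  s_2 = 0 + 1 + 1 + 1 + 0 + 1 + 1 + 0 = 5 ≡ 1 (mod 2).
  s_3 = 1 + 0 + 1 + 1 + 1 + 1 + 1 + 0 = 6 ≡ 0 (mod 2).
  s_4 = 1 + 0 + 1 + 1 + 1 + 1 + 1 + 0 = 6 ≡ 0 (mod 2).
s = (0, 1, 0, 0)^T — this equals column 4 of H (binary 0100), so error is at position 4.
Correct: flip bit 4 of r = 110011111110110 to get c = 110111111110110.


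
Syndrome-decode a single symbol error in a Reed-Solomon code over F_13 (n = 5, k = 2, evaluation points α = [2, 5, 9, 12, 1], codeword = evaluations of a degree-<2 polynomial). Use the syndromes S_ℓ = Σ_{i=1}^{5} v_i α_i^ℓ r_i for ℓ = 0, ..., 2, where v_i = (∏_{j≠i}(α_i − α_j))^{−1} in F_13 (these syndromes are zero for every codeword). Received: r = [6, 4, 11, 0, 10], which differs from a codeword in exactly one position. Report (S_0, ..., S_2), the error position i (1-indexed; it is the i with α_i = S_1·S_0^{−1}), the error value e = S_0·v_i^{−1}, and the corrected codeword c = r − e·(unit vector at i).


S = (11, 9, 5), error at position 1, error magnitude e = 4, c = [2, 4, 11, 0, 10].

Step 1: column multipliers v_i = (∏_{j≠i}(α_i − α_j))^{−1} mod 13.
  i = 1 (α = 2): (2−5)(2−9)(2−12)(2−1) = (−3)·(−7)·(−10)·1 = −210 ≡ 11, so v_1 = 11^{−1} = 6 (mod 13).
  i = 2 (α = 5): (5−2)(5−9)(5−12)(5−1) = 3·(−4)·(−7)·4 = 336 ≡ 11, so v_2 = 11^{−1} = 6 (mod 13).
  i = 3 (α = 9): (9−2)(9−5)(9−12)(9−1) = 7·4·(−3)·8 = −672 ≡ 4, so v_3 = 4^{−1} = 10 (mod 13).
  i = 4 (α = 12): (12−2)(12−5)(12−9)(12−1) = 10·7·3·11 = 2310 ≡ 9, so v_4 = 9^{−1} = 3 (mod 13).
  i = 5 (α = 1): (1−2)(1−5)(1−9)(1−12) = (−1)·(−4)·(−8)·(−11) = 352 ≡ 1, so v_5 = 1^{−1} = 1 (mod 13).
  v = [6, 6, 10, 3, 1].
Step 2: syndromes of r = [6, 4, 11, 0, 10] (all sums mod 13).
  S_0 = Σ v_i r_i = 6·6 + 6·4 + 10·11 + 3·0 + 1·10 = 180 ≡ 11.
  S_1 = Σ v_i α_i r_i = 6·2·6 + 6·5·4 + 10·9·11 + 3·12·0 + 1·1·10 = 1192 ≡ 9.
  α_i^2 mod 13 = [4, 12, 3, 1, 1].
  S_2 = Σ v_i α_i^2 r_i = 6·4·6 + 6·12·4 + 10·3·11 + 3·1·0 + 1·1·10 = 772 ≡ 5.
  S = (11, 9, 5) ≠ 0, so r is not a codeword (an error is present).
Step 3: locate the error. For a single error e at position i, S_ℓ = v_i·e·α_i^ℓ, so α_err = S_1/S_0.
  S_0^{−1} = 11^{−1} = 6 (mod 13), so α_err = 9·6 = 54 ≡ 2 = α_1. Error position i = 1.
  Consistency check: S_2/S_1 = 5·3 = 15 ≡ 2 = α_err ✓ (single-error assumption holds).
Step 4: error magnitude e = S_0/v_1 = S_0·∏_{j≠1}(α_1 − α_j) = 11·11 = 121 ≡ 4 (mod 13).
Step 5: correct position 1: c_1 = r_1 − e = 6 − 4 ≡ 2 (mod 13). Hence c = [2, 4, 11, 0, 10].
  Check: interpolating c through the α_i gives m(x) = 5 + 5·x (degree < 2) with m(α_i) = c_i for every i, so c is indeed a codeword.


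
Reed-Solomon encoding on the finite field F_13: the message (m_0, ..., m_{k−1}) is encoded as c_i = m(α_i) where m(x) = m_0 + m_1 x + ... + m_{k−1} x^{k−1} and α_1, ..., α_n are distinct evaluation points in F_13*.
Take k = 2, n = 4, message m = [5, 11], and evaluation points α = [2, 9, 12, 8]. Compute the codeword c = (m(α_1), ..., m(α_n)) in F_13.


c = [1, 0, 7, 2]

Message polynomial: m(x) = 5 + 11·x (mod 13).
For each evaluation point α_i, compute m(α_i) mod 13:
  α_1 = 2: Horner steps 11 → 1, so m(2) = 1.
  α_2 = 9: Horner steps 11 → 0, so m(9) = 0.
  α_3 = 12: Horner steps 11 → 7, so m(12) = 7.
  α_4 = 8: Horner steps 11 → 2, so m(8) = 2.
Codeword c = [1, 0, 7, 2] ∈ F_13^4.


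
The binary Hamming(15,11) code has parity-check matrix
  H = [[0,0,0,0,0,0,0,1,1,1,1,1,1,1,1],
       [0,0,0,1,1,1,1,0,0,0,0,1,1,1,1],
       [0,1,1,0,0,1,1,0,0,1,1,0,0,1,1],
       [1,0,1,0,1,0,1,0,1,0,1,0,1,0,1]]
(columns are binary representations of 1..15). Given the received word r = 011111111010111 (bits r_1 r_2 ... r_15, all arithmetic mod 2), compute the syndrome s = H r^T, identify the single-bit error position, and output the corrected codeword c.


s = (0, 1, 1, 1)^T, error position = 7, corrected codeword c = 011111011010111

Compute s = H r^T mod 2 one row at a time:
  s_1 = 1 + 1 + 0 + 1 + 0 + 1 + 1 + 1 = 6 ≡ 0 (mod 2).
  s_2 = 1 + 1 + 1 + 1 + 0 + 1 + 1 + 1 = 7 ≡ 1 (mod 2).
  s_3 = 1 + 1 + 1 + 1 + 0 + 1 + 1 + 1 = 7 ≡ 1 (mod 2).
  s_4 = 0 + 1 + 1 + 1 + 1 + 1 + 1 + 1 = 7 ≡ 1 (mod 2).
s = (0, 1, 1, 1)^T — this equals column 7 of H (binary 0111), so error is at position 7.
Correct: flip bit 7 of r = 011111111010111 to get c = 011111011010111.


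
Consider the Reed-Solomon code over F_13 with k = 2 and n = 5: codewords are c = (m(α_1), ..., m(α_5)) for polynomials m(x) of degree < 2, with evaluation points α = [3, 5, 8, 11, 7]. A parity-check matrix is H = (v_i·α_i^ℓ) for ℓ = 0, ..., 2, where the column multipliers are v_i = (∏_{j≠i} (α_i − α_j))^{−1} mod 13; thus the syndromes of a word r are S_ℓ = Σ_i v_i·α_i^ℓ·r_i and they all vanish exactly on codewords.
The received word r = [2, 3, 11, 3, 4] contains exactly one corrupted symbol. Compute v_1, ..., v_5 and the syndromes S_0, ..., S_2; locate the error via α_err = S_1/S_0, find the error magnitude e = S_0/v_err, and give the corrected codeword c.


S = (9, 8, 10), error at position 4, error magnitude e = 10, c = [2, 3, 11, 6, 4].

Step 1: column multipliers v_i = (∏_{j≠i}(α_i − α_j))^{−1} mod 13.
  i = 1 (α = 3): (3−5)(3−8)(3−11)(3−7) = (−2)·(−5)·(−8)·(−4) = 320 ≡ 8, so v_1 = 8^{−1} = 5 (mod 13).
  i = 2 (α = 5): (5−3)(5−8)(5−11)(5−7) = 2·(−3)·(−6)·(−2) = −72 ≡ 6, so v_2 = 6^{−1} = 11 (mod 13).
  i = 3 (α = 8): (8−3)(8−5)(8−11)(8−7) = 5·3·(−3)·1 = −45 ≡ 7, so v_3 = 7^{−1} = 2 (mod 13).
  i = 4 (α = 11): (11−3)(11−5)(11−8)(11−7) = 8·6·3·4 = 576 ≡ 4, so v_4 = 4^{−1} = 10 (mod 13).
  i = 5 (α = 7): (7−3)(7−5)(7−8)(7−11) = 4·2·(−1)·(−4) = 32 ≡ 6, so v_5 = 6^{−1} = 11 (mod 13).
  v = [5, 11, 2, 10, 11].
Step 2: syndromes of r = [2, 3, 11, 3, 4] (all sums mod 13).
  S_0 = Σ v_i r_i = 5·2 + 11·3 + 2·11 + 10·3 + 11·4 = 139 ≡ 9.
  S_1 = Σ v_i α_i r_i = 5·3·2 + 11·5·3 + 2·8·11 + 10·11·3 + 11·7·4 = 1009 ≡ 8.
  α_i^2 mod 13 = [9, 12, 12, 4, 10].
  S_2 = Σ v_i α_i^2 r_i = 5·9·2 + 11·12·3 + 2·12·11 + 10·4·3 + 11·10·4 = 1310 ≡ 10.
  S = (9, 8, 10) ≠ 0, so r is not a codeword (an error is present).
Step 3: locate the error. For a single error e at position i, S_ℓ = v_i·e·α_i^ℓ, so α_err = S_1/S_0.
  S_0^{−1} = 9^{−1} = 3 (mod 13), so α_err = 8·3 = 24 ≡ 11 = α_4. Error position i = 4.
  Consistency check: S_2/S_1 = 10·5 = 50 ≡ 11 = α_err ✓ (single-error assumption holds).
Step 4: error magnitude e = S_0/v_4 = S_0·∏_{j≠4}(α_4 − α_j) = 9·4 = 36 ≡ 10 (mod 13).
Step 5: correct position 4: c_4 = r_4 − e = 3 − 10 ≡ 6 (mod 13). Hence c = [2, 3, 11, 6, 4].
  Check: interpolating c through the α_i gives m(x) = 7 + 7·x (degree < 2) with m(α_i) = c_i for every i, so c is indeed a codeword.


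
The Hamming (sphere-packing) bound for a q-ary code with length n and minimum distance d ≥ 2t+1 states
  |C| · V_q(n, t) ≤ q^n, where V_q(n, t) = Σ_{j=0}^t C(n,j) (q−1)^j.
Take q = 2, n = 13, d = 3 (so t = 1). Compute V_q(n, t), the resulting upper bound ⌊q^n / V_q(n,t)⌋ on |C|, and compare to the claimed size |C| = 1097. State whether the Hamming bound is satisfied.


V_q(n, t) = 14, q^n = 8192, Hamming bound = 585, |C| = 1097 > bound (violated).

Step 1: Compute V_q(n, t) = Σ_{j=0}^1 C(n, j) (q−1)^j.
  j = 0: C(13,0)·(1)^0 = 1·1 = 1.
  j = 1: C(13,1)·(1)^1 = 13·1 = 13.
  V_q(n, t) = 1 + 13 = 14.
Step 2: q^n = 2^13 = 8192.
Step 3: Hamming bound ⌊q^n / V_q(n,t)⌋ = ⌊8192/14⌋ = 585.
Step 4: Compare |C| = 1097 to 585: violated.
The claimed |C| lies above the Hamming bound, so no 2-ary code of length 13 with d ≥ 3 can have 1097 codewords.


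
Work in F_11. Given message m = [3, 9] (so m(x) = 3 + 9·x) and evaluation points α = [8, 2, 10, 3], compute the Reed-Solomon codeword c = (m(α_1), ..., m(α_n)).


c = [9, 10, 5, 8]

Message polynomial: m(x) = 3 + 9·x (mod 11).
For each evaluation point α_i, compute m(α_i) mod 11:
  α_1 = 8: Horner steps 9 → 9, so m(8) = 9.
  α_2 = 2: Horner steps 9 → 10, so m(2) = 10.
  α_3 = 10: Horner steps 9 → 5, so m(10) = 5.
  α_4 = 3: Horner steps 9 → 8, so m(3) = 8.
Codeword c = [9, 10, 5, 8] ∈ F_11^4.


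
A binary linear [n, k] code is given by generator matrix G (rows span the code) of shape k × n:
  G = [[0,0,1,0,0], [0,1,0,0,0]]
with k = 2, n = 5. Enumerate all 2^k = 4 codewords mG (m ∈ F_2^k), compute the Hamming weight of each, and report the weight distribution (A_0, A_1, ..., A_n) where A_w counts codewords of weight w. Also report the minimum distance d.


Weight distribution: A_0 = 1, A_1 = 2, A_2 = 1. Minimum distance d = 1.

Enumerate all 2^2 = 4 messages m ∈ F_2^2.
For each, compute codeword c = mG in F_2^5, then tally its weight.
  m = 00 → c = 00000, weight = 0.
  m = 10 → c = 00100, weight = 1.
  m = 01 → c = 01000, weight = 1.
  m = 11 → c = 01100, weight = 2.
Tally weights:
  weight 0: 1 codewords.
  weight 1: 2 codewords.
  weight 2: 1 codewords.
Minimum distance d = smallest w > 0 with A_w > 0 = 1.
Sanity: Σ A_w = 4 = 2^2 = 4 ✓.


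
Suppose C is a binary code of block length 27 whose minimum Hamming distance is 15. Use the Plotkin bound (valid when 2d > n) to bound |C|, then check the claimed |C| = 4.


Plotkin bound M ≤ 10; given |C| = 4 ≤ bound (satisfied).

Check applicability: 2d = 30, n = 27.
2d − n = 3 > 0, so Plotkin applies.
Compute d/(2d−n) = 15/3 ≈ 5.0000.
⌊d/(2d−n)⌋ = 5.
Plotkin bound: M ≤ 2·5 = 10.
Given |C| = 4, check: satisfied.
This |C| is below the Plotkin bound.


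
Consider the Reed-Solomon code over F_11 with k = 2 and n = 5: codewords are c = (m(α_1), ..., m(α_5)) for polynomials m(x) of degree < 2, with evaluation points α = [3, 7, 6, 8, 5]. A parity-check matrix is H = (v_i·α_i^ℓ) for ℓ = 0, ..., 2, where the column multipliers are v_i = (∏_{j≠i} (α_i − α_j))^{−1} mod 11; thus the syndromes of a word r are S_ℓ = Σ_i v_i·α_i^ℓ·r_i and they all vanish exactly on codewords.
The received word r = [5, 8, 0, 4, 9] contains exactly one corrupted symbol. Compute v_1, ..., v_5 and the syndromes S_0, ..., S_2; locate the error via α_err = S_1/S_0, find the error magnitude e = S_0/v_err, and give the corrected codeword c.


S = (2, 3, 10), error at position 2, error magnitude e = 6, c = [5, 2, 0, 4, 9].

Step 1: column multipliers v_i = (∏_{j≠i}(α_i − α_j))^{−1} mod 11.
  i = 1 (α = 3): (3−7)(3−6)(3−8)(3−5) = (−4)·(−3)·(−5)·(−2) = 120 ≡ 10, so v_1 = 10^{−1} = 10 (mod 11).
  i = 2 (α = 7): (7−3)(7−6)(7−8)(7−5) = 4·1·(−1)·2 = −8 ≡ 3, so v_2 = 3^{−1} = 4 (mod 11).
  i = 3 (α = 6): (6−3)(6−7)(6−8)(6−5) = 3·(−1)·(−2)·1 = 6 ≡ 6, so v_3 = 6^{−1} = 2 (mod 11).
  i = 4 (α = 8): (8−3)(8−7)(8−6)(8−5) = 5·1·2·3 = 30 ≡ 8, so v_4 = 8^{−1} = 7 (mod 11).
  i = 5 (α = 5): (5−3)(5−7)(5−6)(5−8) = 2·(−2)·(−1)·(−3) = −12 ≡ 10, so v_5 = 10^{−1} = 10 (mod 11).
  v = [10, 4, 2, 7, 10].
Step 2: syndromes of r = [5, 8, 0, 4, 9] (all sums mod 11).
  S_0 = Σ v_i r_i = 10·5 + 4·8 + 2·0 + 7·4 + 10·9 = 200 ≡ 2.
  S_1 = Σ v_i α_i r_i = 10·3·5 + 4·7·8 + 2·6·0 + 7·8·4 + 10·5·9 = 1048 ≡ 3.
  α_i^2 mod 11 = [9, 5, 3, 9, 3].
  S_2 = Σ v_i α_i^2 r_i = 10·9·5 + 4·5·8 + 2·3·0 + 7·9·4 + 10·3·9 = 1132 ≡ 10.
  S = (2, 3, 10) ≠ 0, so r is not a codeword (an error is present).
Step 3: locate the error. For a single error e at position i, S_ℓ = v_i·e·α_i^ℓ, so α_err = S_1/S_0.
  S_0^{−1} = 2^{−1} = 6 (mod 11), so α_err = 3·6 = 18 ≡ 7 = α_2. Error position i = 2.
  Consistency check: S_2/S_1 = 10·4 = 40 ≡ 7 = α_err ✓ (single-error assumption holds).
Step 4: error magnitude e = S_0/v_2 = S_0·∏_{j≠2}(α_2 − α_j) = 2·3 = 6 ≡ 6 (mod 11).
Step 5: correct position 2: c_2 = r_2 − e = 8 − 6 ≡ 2 (mod 11). Hence c = [5, 2, 0, 4, 9].
  Check: interpolating c through the α_i gives m(x) = 10 + 2·x (degree < 2) with m(α_i) = c_i for every i, so c is indeed a codeword.
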